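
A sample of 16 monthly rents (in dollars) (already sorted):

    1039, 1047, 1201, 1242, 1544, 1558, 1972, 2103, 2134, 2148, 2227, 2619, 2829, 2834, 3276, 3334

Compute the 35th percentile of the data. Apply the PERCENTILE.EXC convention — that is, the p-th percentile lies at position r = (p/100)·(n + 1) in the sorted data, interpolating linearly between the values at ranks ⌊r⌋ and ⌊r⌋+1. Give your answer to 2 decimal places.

n = 16.
r = (35/100)·(16 + 1) = 5.95.
Rank 5 is 1544 and rank 6 is 1558.
Interpolate: 1544 + 0.95·(1558 − 1544) = 1544 + 0.95·14 = 1557.3.

1557.30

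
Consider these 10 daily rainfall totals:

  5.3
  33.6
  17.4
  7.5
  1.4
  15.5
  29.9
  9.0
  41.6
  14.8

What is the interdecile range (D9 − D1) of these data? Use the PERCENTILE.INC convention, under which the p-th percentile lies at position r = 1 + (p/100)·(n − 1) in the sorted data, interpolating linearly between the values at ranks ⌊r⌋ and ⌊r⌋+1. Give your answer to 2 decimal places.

29.49

Sorted: 1.4, 5.3, 7.5, 9.0, 14.8, 15.5, 17.4, 29.9, 33.6, 41.6.
n = 10.
P10: r = 1.9; ranks 1–2 are 1.4, 5.3; interpolating gives 4.91.
P90: r = 9.1; ranks 9–10 are 33.6, 41.6; interpolating gives 34.4.
Difference: 34.4 − 4.91 = 29.49.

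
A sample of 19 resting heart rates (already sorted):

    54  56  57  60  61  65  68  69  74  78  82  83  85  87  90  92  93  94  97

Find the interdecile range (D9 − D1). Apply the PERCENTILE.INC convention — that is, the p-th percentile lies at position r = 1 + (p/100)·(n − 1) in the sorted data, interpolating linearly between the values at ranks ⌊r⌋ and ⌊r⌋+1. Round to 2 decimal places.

36.40

n = 19.
P10: r = 2.8; ranks 2–3 are 56, 57; interpolating gives 56.8.
P90: r = 17.2; ranks 17–18 are 93, 94; interpolating gives 93.2.
Difference: 93.2 − 56.8 = 36.4.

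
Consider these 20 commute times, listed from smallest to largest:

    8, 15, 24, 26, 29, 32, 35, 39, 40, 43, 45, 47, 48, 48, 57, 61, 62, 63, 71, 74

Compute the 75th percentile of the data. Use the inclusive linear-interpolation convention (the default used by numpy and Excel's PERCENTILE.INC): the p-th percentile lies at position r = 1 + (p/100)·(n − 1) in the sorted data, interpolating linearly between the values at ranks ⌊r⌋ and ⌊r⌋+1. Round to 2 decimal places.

58.00

n = 20.
r = 1 + (75/100)·(20 − 1) = 1 + 14.25 = 15.25.
Rank 15 is 57 and rank 16 is 61.
Interpolate: 57 + 0.25·(61 − 57) = 57 + 0.25·4 = 58.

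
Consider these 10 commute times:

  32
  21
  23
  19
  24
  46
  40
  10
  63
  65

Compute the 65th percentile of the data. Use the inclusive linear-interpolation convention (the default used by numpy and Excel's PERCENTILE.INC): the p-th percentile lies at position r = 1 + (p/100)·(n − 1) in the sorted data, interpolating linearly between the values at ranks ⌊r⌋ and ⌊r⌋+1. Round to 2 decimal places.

38.80

Sorted: 10, 19, 21, 23, 24, 32, 40, 46, 63, 65.
n = 10.
r = 1 + (65/100)·(10 − 1) = 1 + 5.85 = 6.85.
Rank 6 is 32 and rank 7 is 40.
Interpolate: 32 + 0.85·(40 − 32) = 32 + 0.85·8 = 38.8.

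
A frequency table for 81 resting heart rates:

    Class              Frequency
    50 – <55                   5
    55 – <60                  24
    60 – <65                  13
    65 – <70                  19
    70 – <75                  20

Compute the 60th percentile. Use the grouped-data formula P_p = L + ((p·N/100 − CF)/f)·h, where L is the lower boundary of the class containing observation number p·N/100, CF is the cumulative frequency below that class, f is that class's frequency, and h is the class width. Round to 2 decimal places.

66.74

N = 81; target position k = 60/100 · 81 = 48.6.
Cumulative frequencies: 5, 29, 42, 61, 81.
Observation 48.6 falls in the class 65 – <70.
L = 65, CF = 42, f = 19, h = 5.
P60 = 65 + ((48.6 − 42)/19)·5 = 65 + 1.73684 = 66.7368.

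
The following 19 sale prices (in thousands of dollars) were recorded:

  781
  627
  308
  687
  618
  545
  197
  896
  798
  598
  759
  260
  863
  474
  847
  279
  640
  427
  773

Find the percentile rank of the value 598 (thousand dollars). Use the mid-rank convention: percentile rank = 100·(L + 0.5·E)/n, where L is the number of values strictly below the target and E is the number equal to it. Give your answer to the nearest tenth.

39.5

Sorted: 197, 260, 279, 308, 427, 474, 545, 598, 618, 627, 640, 687, 759, 773, 781, 798, 847, 863, 896.
Count below 598: L = 7; count equal: E = 1; n = 19.
Percentile rank = 100·(7 + 0.5·1)/19 = 100·7.5/19 = 39.47.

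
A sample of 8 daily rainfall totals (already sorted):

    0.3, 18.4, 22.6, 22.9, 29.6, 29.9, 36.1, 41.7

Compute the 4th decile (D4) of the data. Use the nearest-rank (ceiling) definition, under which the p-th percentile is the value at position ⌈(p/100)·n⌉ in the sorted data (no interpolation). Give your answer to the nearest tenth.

n = 8.
Position = ⌈40/100 · 8⌉ = ⌈3.2⌉ = 4.
The value at rank 4 is 22.9.

22.9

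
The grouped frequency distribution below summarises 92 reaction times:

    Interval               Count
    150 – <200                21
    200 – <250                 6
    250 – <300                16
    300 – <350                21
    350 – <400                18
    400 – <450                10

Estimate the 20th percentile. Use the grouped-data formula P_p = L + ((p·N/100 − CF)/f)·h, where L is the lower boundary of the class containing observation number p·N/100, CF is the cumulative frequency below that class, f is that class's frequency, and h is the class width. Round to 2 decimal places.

193.81

N = 92; target position k = 20/100 · 92 = 18.4.
Cumulative frequencies: 21, 27, 43, 64, 82, 92.
Observation 18.4 falls in the class 150 – <200.
L = 150, CF = 0, f = 21, h = 50.
P20 = 150 + ((18.4 − 0)/21)·50 = 150 + 43.8095 = 193.81.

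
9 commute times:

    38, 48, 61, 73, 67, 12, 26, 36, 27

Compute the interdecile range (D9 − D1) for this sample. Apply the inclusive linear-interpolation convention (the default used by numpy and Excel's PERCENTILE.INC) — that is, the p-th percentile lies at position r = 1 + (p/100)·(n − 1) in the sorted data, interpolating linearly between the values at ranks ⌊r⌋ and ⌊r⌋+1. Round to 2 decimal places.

Sorted: 12, 26, 27, 36, 38, 48, 61, 67, 73.
n = 9.
P10: r = 1.8; ranks 1–2 are 12, 26; interpolating gives 23.2.
P90: r = 8.2; ranks 8–9 are 67, 73; interpolating gives 68.2.
Difference: 68.2 − 23.2 = 45.

45.00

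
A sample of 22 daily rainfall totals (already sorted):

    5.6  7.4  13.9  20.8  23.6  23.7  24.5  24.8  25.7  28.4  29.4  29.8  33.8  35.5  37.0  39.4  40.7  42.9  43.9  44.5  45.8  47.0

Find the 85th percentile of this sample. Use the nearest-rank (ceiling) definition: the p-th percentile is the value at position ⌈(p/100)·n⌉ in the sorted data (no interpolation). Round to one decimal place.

n = 22.
Position = ⌈85/100 · 22⌉ = ⌈18.7⌉ = 19.
The value at rank 19 is 43.9.

43.9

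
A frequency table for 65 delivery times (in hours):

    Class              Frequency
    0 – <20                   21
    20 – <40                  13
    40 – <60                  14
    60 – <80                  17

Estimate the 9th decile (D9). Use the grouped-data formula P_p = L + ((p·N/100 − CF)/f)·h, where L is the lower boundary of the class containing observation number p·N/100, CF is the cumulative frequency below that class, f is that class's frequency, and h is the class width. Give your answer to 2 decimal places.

72.35

N = 65; target position k = 90/100 · 65 = 58.5.
Cumulative frequencies: 21, 34, 48, 65.
Observation 58.5 falls in the class 60 – <80.
L = 60, CF = 48, f = 17, h = 20.
P90 = 60 + ((58.5 − 48)/17)·20 = 60 + 12.3529 = 72.3529.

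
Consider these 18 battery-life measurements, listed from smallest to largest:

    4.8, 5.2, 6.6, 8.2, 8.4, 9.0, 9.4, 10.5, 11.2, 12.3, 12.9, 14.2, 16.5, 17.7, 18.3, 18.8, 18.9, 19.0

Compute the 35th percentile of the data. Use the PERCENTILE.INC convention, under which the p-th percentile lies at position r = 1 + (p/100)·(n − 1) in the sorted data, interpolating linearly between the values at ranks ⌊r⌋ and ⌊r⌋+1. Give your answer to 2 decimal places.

n = 18.
r = 1 + (35/100)·(18 − 1) = 1 + 5.95 = 6.95.
Rank 6 is 9.0 and rank 7 is 9.4.
Interpolate: 9.0 + 0.95·(9.4 − 9.0) = 9.0 + 0.95·0.4 = 9.38.

9.38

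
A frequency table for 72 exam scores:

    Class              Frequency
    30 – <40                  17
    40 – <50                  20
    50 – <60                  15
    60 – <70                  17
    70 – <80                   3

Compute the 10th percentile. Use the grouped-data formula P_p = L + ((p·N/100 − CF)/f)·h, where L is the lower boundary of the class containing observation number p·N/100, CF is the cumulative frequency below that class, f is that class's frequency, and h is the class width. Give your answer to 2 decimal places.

34.24

N = 72; target position k = 10/100 · 72 = 7.2.
Cumulative frequencies: 17, 37, 52, 69, 72.
Observation 7.2 falls in the class 30 – <40.
L = 30, CF = 0, f = 17, h = 10.
P10 = 30 + ((7.2 − 0)/17)·10 = 30 + 4.23529 = 34.2353.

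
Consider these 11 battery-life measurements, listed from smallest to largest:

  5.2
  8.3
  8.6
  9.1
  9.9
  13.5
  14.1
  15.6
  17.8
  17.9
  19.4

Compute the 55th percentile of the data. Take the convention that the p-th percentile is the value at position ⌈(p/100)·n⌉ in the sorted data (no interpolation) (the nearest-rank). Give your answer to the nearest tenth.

n = 11.
Position = ⌈55/100 · 11⌉ = ⌈6.05⌉ = 7.
The value at rank 7 is 14.1.

14.1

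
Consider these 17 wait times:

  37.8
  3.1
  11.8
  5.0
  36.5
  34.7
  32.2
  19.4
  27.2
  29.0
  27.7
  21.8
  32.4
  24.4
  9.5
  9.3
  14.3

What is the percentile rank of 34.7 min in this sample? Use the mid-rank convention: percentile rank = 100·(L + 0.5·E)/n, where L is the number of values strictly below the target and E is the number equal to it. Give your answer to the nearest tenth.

85.3

Sorted: 3.1, 5.0, 9.3, 9.5, 11.8, 14.3, 19.4, 21.8, 24.4, 27.2, 27.7, 29.0, 32.2, 32.4, 34.7, 36.5, 37.8.
Count below 34.7: L = 14; count equal: E = 1; n = 17.
Percentile rank = 100·(14 + 0.5·1)/17 = 100·14.5/17 = 85.29.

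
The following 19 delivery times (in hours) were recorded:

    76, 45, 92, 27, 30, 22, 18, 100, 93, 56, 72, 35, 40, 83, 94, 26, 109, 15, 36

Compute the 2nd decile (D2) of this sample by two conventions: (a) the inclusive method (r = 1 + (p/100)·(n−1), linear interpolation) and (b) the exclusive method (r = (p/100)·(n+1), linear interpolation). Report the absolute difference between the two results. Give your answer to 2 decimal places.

Sorted: 15, 18, 22, 26, 27, 30, 35, 36, 40, 45, 56, 72, 76, 83, 92, 93, 94, 100, 109.
n = 19.
(a) r = 4.6; between ranks 4 (26) and 5 (27): 26.6.
(b) r = 4 → value at rank 4 = 26.
|26.6 − 26| = 0.6.

0.60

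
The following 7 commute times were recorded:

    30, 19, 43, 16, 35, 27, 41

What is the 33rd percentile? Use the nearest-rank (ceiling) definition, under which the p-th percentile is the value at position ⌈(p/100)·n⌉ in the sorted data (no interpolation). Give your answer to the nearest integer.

27

Sorted: 16, 19, 27, 30, 35, 41, 43.
n = 7.
Position = ⌈33/100 · 7⌉ = ⌈2.31⌉ = 3.
The value at rank 3 is 27.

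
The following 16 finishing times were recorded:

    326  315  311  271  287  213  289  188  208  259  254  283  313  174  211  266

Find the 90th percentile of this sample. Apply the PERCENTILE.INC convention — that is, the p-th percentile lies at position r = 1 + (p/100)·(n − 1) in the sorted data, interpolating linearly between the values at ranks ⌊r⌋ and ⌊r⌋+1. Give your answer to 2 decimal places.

314.00

Sorted: 174, 188, 208, 211, 213, 254, 259, 266, 271, 283, 287, 289, 311, 313, 315, 326.
n = 16.
r = 1 + (90/100)·(16 − 1) = 1 + 13.5 = 14.5.
Rank 14 is 313 and rank 15 is 315.
Interpolate: 313 + 0.5·(315 − 313) = 313 + 0.5·2 = 314.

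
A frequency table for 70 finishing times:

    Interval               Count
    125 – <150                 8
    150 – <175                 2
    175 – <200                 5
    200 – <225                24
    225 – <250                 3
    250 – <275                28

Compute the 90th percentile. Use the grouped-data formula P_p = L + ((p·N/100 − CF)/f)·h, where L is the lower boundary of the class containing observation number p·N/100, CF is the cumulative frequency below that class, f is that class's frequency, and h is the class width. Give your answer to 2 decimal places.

268.75

N = 70; target position k = 90/100 · 70 = 63.
Cumulative frequencies: 8, 10, 15, 39, 42, 70.
Observation 63 falls in the class 250 – <275.
L = 250, CF = 42, f = 28, h = 25.
P90 = 250 + ((63 − 42)/28)·25 = 250 + 18.75 = 268.75.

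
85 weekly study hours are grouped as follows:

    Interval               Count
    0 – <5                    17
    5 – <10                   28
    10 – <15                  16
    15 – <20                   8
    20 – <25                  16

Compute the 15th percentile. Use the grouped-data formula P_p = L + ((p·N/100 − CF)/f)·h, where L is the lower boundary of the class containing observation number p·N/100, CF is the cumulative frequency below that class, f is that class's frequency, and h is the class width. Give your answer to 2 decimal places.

3.75

N = 85; target position k = 15/100 · 85 = 12.75.
Cumulative frequencies: 17, 45, 61, 69, 85.
Observation 12.75 falls in the class 0 – <5.
L = 0, CF = 0, f = 17, h = 5.
P15 = 0 + ((12.75 − 0)/17)·5 = 0 + 3.75 = 3.75.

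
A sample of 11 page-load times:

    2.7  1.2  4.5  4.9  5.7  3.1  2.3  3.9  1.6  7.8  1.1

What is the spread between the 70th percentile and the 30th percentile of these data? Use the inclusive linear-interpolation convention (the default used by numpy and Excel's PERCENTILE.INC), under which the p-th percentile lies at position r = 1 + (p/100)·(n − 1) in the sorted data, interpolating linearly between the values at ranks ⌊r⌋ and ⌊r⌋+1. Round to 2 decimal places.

2.20

Sorted: 1.1, 1.2, 1.6, 2.3, 2.7, 3.1, 3.9, 4.5, 4.9, 5.7, 7.8.
n = 11.
P30: r = 4 (integer) → 2.3.
P70: r = 8 (integer) → 4.5.
Difference: 4.5 − 2.3 = 2.2.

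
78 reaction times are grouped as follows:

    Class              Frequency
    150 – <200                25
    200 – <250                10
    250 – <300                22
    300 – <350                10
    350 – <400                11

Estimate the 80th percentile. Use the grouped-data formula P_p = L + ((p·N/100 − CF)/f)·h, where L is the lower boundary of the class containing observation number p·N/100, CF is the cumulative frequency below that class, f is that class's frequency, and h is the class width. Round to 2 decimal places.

N = 78; target position k = 80/100 · 78 = 62.4.
Cumulative frequencies: 25, 35, 57, 67, 78.
Observation 62.4 falls in the class 300 – <350.
L = 300, CF = 57, f = 10, h = 50.
P80 = 300 + ((62.4 − 57)/10)·50 = 300 + 27 = 327.

327.00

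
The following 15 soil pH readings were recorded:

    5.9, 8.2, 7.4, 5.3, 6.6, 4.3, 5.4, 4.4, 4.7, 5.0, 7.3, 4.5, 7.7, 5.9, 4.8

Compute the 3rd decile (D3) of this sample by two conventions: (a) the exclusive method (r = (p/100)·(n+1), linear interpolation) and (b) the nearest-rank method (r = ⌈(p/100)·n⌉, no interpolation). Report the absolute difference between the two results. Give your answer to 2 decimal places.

0.02

Sorted: 4.3, 4.4, 4.5, 4.7, 4.8, 5.0, 5.3, 5.4, 5.9, 5.9, 6.6, 7.3, 7.4, 7.7, 8.2.
n = 15.
(a) r = 4.8; between ranks 4 (4.7) and 5 (4.8): 4.78.
(b) the nearest-rank method: rank 5 → 4.8.
|4.78 − 4.8| = 0.02.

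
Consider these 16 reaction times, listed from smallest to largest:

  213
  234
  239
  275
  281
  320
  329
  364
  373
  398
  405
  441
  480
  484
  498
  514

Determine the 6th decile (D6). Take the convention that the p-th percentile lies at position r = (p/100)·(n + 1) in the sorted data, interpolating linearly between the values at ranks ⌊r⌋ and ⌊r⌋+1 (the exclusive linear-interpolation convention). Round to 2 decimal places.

n = 16.
r = (60/100)·(16 + 1) = 10.2.
Rank 10 is 398 and rank 11 is 405.
Interpolate: 398 + 0.2·(405 − 398) = 398 + 0.2·7 = 399.4.

399.40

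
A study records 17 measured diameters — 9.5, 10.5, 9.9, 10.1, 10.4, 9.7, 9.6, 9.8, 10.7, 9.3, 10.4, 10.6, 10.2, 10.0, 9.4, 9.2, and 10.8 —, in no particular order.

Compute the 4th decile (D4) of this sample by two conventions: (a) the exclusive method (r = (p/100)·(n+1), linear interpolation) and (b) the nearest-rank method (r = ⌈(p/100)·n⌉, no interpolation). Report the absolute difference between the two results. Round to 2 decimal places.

0.02

Sorted: 9.2, 9.3, 9.4, 9.5, 9.6, 9.7, 9.8, 9.9, 10.0, 10.1, 10.2, 10.4, 10.4, 10.5, 10.6, 10.7, 10.8.
n = 17.
(a) r = 7.2; between ranks 7 (9.8) and 8 (9.9): 9.82.
(b) the nearest-rank method: rank 7 → 9.8.
|9.82 − 9.8| = 0.02.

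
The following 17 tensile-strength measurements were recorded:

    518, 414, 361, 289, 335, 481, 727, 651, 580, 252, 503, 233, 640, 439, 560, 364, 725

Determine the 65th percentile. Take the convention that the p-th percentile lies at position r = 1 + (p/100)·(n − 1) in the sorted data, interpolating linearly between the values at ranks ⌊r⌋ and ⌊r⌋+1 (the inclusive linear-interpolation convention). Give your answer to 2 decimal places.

534.80

Sorted: 233, 252, 289, 335, 361, 364, 414, 439, 481, 503, 518, 560, 580, 640, 651, 725, 727.
n = 17.
r = 1 + (65/100)·(17 − 1) = 1 + 10.4 = 11.4.
Rank 11 is 518 and rank 12 is 560.
Interpolate: 518 + 0.4·(560 − 518) = 518 + 0.4·42 = 534.8.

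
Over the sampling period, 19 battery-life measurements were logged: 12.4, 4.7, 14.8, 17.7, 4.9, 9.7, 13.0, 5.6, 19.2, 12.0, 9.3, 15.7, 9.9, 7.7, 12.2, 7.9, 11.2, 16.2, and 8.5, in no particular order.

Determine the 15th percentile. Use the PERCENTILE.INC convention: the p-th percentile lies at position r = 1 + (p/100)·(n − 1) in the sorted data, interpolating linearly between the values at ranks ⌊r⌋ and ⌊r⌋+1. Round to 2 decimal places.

Sorted: 4.7, 4.9, 5.6, 7.7, 7.9, 8.5, 9.3, 9.7, 9.9, 11.2, 12.0, 12.2, 12.4, 13.0, 14.8, 15.7, 16.2, 17.7, 19.2.
n = 19.
r = 1 + (15/100)·(19 − 1) = 1 + 2.7 = 3.7.
Rank 3 is 5.6 and rank 4 is 7.7.
Interpolate: 5.6 + 0.7·(7.7 − 5.6) = 5.6 + 0.7·2.1 = 7.07.

7.07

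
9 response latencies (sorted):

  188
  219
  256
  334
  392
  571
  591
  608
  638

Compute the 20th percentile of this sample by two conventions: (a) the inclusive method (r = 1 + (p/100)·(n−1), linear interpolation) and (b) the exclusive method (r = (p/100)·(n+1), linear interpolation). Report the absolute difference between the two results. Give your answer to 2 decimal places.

22.20

n = 9.
(a) r = 2.6; between ranks 2 (219) and 3 (256): 241.2.
(b) r = 2 → value at rank 2 = 219.
|241.2 − 219| = 22.2.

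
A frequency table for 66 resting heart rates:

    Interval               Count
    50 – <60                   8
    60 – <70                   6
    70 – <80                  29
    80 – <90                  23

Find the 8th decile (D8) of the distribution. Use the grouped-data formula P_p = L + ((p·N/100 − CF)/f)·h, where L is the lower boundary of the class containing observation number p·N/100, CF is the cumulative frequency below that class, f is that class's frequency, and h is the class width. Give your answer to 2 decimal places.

N = 66; target position k = 80/100 · 66 = 52.8.
Cumulative frequencies: 8, 14, 43, 66.
Observation 52.8 falls in the class 80 – <90.
L = 80, CF = 43, f = 23, h = 10.
P80 = 80 + ((52.8 − 43)/23)·10 = 80 + 4.26087 = 84.2609.

84.26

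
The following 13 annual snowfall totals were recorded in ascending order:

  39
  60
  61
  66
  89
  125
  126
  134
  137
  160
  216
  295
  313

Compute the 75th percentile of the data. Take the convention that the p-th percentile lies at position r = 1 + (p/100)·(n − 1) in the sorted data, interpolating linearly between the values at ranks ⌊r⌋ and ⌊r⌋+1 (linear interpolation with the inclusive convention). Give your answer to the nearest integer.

160

n = 13.
r = 1 + (75/100)·(13 − 1) = 1 + 9 = 10.
r is an integer, so P75 is the value at rank 10: 160.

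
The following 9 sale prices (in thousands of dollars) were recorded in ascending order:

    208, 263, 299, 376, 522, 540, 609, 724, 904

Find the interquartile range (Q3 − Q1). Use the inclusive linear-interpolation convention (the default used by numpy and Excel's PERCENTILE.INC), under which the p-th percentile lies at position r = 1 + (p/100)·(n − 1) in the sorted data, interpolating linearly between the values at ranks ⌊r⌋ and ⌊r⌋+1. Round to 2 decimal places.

n = 9.
P25: r = 3 (integer) → 299.
P75: r = 7 (integer) → 609.
Difference: 609 − 299 = 310.

310.00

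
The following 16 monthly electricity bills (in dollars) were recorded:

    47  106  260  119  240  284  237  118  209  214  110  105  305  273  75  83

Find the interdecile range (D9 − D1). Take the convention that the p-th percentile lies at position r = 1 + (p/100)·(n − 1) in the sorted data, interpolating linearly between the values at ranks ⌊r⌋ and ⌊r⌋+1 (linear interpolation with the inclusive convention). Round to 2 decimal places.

Sorted: 47, 75, 83, 105, 106, 110, 118, 119, 209, 214, 237, 240, 260, 273, 284, 305.
n = 16.
P10: r = 2.5; ranks 2–3 are 75, 83; interpolating gives 79.
P90: r = 14.5; ranks 14–15 are 273, 284; interpolating gives 278.5.
Difference: 278.5 − 79 = 199.5.

199.50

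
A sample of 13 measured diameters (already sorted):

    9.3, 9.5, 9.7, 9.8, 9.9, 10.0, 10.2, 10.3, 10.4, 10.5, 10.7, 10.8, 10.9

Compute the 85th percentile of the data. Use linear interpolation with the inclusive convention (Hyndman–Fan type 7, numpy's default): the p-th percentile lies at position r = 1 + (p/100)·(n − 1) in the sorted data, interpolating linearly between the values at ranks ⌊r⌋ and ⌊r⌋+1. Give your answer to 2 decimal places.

n = 13.
r = 1 + (85/100)·(13 − 1) = 1 + 10.2 = 11.2.
Rank 11 is 10.7 and rank 12 is 10.8.
Interpolate: 10.7 + 0.2·(10.8 − 10.7) = 10.7 + 0.2·0.1 = 10.72.

10.72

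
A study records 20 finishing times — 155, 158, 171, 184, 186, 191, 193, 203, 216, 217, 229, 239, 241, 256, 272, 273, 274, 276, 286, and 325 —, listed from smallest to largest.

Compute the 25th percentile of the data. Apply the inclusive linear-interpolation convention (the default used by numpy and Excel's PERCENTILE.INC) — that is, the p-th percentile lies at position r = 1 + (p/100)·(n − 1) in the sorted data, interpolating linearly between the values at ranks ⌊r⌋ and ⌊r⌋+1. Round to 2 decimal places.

n = 20.
r = 1 + (25/100)·(20 − 1) = 1 + 4.75 = 5.75.
Rank 5 is 186 and rank 6 is 191.
Interpolate: 186 + 0.75·(191 − 186) = 186 + 0.75·5 = 189.75.

189.75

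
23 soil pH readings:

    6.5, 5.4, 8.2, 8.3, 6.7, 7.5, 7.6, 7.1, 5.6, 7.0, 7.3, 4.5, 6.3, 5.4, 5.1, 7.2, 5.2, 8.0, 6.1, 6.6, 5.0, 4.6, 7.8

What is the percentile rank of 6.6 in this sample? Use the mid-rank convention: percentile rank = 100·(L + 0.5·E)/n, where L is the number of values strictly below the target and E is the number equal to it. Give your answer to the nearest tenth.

Sorted: 4.5, 4.6, 5.0, 5.1, 5.2, 5.4, 5.4, 5.6, 6.1, 6.3, 6.5, 6.6, 6.7, 7.0, 7.1, 7.2, 7.3, 7.5, 7.6, 7.8, 8.0, 8.2, 8.3.
Count below 6.6: L = 11; count equal: E = 1; n = 23.
Percentile rank = 100·(11 + 0.5·1)/23 = 100·11.5/23 = 50.

50.0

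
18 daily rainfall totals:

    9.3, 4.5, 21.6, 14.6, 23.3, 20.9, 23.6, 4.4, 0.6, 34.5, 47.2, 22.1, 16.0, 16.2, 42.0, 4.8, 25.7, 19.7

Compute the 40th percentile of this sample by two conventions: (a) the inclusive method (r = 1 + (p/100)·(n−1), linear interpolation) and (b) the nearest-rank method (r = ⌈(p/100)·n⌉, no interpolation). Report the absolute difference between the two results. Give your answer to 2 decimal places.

Sorted: 0.6, 4.4, 4.5, 4.8, 9.3, 14.6, 16.0, 16.2, 19.7, 20.9, 21.6, 22.1, 23.3, 23.6, 25.7, 34.5, 42.0, 47.2.
n = 18.
(a) r = 7.8; between ranks 7 (16.0) and 8 (16.2): 16.16.
(b) the nearest-rank method: rank 8 → 16.2.
|16.16 − 16.2| = 0.04.

0.04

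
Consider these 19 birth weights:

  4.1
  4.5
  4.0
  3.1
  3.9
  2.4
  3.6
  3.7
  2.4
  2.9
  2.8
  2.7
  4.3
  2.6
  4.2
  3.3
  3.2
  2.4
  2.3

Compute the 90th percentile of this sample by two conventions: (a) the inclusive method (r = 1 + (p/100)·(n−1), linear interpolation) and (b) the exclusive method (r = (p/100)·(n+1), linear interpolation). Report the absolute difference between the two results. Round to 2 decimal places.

Sorted: 2.3, 2.4, 2.4, 2.4, 2.6, 2.7, 2.8, 2.9, 3.1, 3.2, 3.3, 3.6, 3.7, 3.9, 4.0, 4.1, 4.2, 4.3, 4.5.
n = 19.
(a) r = 17.2; between ranks 17 (4.2) and 18 (4.3): 4.22.
(b) r = 18 → value at rank 18 = 4.3.
|4.22 − 4.3| = 0.08.

0.08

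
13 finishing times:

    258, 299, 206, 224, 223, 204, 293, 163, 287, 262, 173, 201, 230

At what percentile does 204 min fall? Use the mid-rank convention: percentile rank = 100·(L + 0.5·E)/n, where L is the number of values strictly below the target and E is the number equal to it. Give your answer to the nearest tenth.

Sorted: 163, 173, 201, 204, 206, 223, 224, 230, 258, 262, 287, 293, 299.
Count below 204: L = 3; count equal: E = 1; n = 13.
Percentile rank = 100·(3 + 0.5·1)/13 = 100·3.5/13 = 26.92.

26.9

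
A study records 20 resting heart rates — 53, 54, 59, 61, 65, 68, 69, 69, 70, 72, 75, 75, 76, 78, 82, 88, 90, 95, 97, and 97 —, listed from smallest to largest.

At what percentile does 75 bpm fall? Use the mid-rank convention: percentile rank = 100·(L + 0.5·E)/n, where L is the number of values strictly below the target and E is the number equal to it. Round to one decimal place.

55.0

Count below 75: L = 10; count equal: E = 2; n = 20.
Percentile rank = 100·(10 + 0.5·2)/20 = 100·11/20 = 55.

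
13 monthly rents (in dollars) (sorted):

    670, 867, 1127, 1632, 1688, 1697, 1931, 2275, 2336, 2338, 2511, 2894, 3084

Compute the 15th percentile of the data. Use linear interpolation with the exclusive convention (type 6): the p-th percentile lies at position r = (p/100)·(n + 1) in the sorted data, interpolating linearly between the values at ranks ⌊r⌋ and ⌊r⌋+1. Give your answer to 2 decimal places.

893.00

n = 13.
r = (15/100)·(13 + 1) = 2.1.
Rank 2 is 867 and rank 3 is 1127.
Interpolate: 867 + 0.1·(1127 − 867) = 867 + 0.1·260 = 893.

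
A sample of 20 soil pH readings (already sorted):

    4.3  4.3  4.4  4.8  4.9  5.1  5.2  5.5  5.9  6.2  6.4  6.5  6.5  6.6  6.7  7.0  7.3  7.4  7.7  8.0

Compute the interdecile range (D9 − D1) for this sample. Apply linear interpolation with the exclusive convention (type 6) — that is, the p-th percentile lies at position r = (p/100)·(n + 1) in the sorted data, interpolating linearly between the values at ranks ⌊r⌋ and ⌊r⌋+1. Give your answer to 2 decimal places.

3.36

n = 20.
P10: r = 2.1; ranks 2–3 are 4.3, 4.4; interpolating gives 4.31.
P90: r = 18.9; ranks 18–19 are 7.4, 7.7; interpolating gives 7.67.
Difference: 7.67 − 4.31 = 3.36.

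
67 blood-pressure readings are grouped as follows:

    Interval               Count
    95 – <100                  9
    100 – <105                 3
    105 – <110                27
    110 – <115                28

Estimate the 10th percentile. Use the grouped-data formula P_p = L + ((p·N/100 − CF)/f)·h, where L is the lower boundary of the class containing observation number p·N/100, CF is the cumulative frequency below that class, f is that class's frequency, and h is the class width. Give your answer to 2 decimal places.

98.72

N = 67; target position k = 10/100 · 67 = 6.7.
Cumulative frequencies: 9, 12, 39, 67.
Observation 6.7 falls in the class 95 – <100.
L = 95, CF = 0, f = 9, h = 5.
P10 = 95 + ((6.7 − 0)/9)·5 = 95 + 3.72222 = 98.7222.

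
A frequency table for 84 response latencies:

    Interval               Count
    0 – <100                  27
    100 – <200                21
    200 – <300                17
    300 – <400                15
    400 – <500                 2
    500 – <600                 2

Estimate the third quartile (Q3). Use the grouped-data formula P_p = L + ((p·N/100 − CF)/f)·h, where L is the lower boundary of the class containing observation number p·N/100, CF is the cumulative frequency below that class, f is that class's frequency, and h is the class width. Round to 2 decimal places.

N = 84; target position k = 75/100 · 84 = 63.
Cumulative frequencies: 27, 48, 65, 80, 82, 84.
Observation 63 falls in the class 200 – <300.
L = 200, CF = 48, f = 17, h = 100.
P75 = 200 + ((63 − 48)/17)·100 = 200 + 88.2353 = 288.235.

288.24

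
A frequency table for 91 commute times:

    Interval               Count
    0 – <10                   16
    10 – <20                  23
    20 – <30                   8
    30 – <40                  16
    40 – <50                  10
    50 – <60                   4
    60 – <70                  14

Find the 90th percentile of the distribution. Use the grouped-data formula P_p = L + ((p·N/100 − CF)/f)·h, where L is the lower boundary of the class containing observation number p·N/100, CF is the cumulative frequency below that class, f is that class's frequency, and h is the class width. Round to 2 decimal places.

63.50

N = 91; target position k = 90/100 · 91 = 81.9.
Cumulative frequencies: 16, 39, 47, 63, 73, 77, 91.
Observation 81.9 falls in the class 60 – <70.
L = 60, CF = 77, f = 14, h = 10.
P90 = 60 + ((81.9 − 77)/14)·10 = 60 + 3.5 = 63.5.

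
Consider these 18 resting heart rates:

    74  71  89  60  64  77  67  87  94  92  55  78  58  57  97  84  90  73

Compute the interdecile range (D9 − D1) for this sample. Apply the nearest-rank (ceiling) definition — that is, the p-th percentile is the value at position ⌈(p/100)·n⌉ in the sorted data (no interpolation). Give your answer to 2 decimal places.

37.00

Sorted: 55, 57, 58, 60, 64, 67, 71, 73, 74, 77, 78, 84, 87, 89, 90, 92, 94, 97.
n = 18.
P10: rank ⌈10/100·18⌉ = 2 → 57.
P90: rank ⌈90/100·18⌉ = 17 → 94.
Difference: 94 − 57 = 37.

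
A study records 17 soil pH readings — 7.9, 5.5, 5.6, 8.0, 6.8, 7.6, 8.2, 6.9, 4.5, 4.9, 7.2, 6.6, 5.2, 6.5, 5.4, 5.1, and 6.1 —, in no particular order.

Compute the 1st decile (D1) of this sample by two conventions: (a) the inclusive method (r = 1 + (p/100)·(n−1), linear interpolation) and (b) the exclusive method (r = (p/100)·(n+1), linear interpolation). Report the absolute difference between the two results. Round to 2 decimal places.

Sorted: 4.5, 4.9, 5.1, 5.2, 5.4, 5.5, 5.6, 6.1, 6.5, 6.6, 6.8, 6.9, 7.2, 7.6, 7.9, 8.0, 8.2.
n = 17.
(a) r = 2.6; between ranks 2 (4.9) and 3 (5.1): 5.02.
(b) r = 1.8; between ranks 1 (4.5) and 2 (4.9): 4.82.
|5.02 − 4.82| = 0.2.

0.20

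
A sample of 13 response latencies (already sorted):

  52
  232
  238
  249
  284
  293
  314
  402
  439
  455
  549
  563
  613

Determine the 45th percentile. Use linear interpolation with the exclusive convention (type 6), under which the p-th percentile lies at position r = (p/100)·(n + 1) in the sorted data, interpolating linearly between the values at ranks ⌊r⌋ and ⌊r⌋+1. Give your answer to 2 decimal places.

299.30

n = 13.
r = (45/100)·(13 + 1) = 6.3.
Rank 6 is 293 and rank 7 is 314.
Interpolate: 293 + 0.3·(314 − 293) = 293 + 0.3·21 = 299.3.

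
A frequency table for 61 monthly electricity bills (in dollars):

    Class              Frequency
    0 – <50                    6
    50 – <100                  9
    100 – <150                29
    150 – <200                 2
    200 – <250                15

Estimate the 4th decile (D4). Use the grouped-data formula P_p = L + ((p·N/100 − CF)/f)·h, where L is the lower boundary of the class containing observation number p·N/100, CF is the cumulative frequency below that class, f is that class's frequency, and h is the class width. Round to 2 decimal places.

116.21

N = 61; target position k = 40/100 · 61 = 24.4.
Cumulative frequencies: 6, 15, 44, 46, 61.
Observation 24.4 falls in the class 100 – <150.
L = 100, CF = 15, f = 29, h = 50.
P40 = 100 + ((24.4 − 15)/29)·50 = 100 + 16.2069 = 116.207.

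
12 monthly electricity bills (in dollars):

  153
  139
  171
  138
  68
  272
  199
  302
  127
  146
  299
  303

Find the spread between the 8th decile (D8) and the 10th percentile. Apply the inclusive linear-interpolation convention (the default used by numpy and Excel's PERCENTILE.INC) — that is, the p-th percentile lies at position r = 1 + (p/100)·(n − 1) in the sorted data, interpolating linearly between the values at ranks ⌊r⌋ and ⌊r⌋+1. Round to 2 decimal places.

165.50

Sorted: 68, 127, 138, 139, 146, 153, 171, 199, 272, 299, 302, 303.
n = 12.
P10: r = 2.1; ranks 2–3 are 127, 138; interpolating gives 128.1.
P80: r = 9.8; ranks 9–10 are 272, 299; interpolating gives 293.6.
Difference: 293.6 − 128.1 = 165.5.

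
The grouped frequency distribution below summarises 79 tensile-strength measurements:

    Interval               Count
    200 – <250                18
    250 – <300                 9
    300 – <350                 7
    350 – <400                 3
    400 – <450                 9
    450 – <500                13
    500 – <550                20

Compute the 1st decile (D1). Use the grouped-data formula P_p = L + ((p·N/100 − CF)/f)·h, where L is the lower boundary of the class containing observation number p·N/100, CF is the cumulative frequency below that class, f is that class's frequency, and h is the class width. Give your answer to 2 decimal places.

221.94

N = 79; target position k = 10/100 · 79 = 7.9.
Cumulative frequencies: 18, 27, 34, 37, 46, 59, 79.
Observation 7.9 falls in the class 200 – <250.
L = 200, CF = 0, f = 18, h = 50.
P10 = 200 + ((7.9 − 0)/18)·50 = 200 + 21.9444 = 221.944.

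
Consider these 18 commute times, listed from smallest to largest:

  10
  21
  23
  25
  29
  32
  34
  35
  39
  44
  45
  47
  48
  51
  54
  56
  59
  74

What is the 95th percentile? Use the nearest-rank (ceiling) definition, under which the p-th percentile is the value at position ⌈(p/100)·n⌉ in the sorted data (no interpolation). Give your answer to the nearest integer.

74

n = 18.
Position = ⌈95/100 · 18⌉ = ⌈17.1⌉ = 18.
The value at rank 18 is 74.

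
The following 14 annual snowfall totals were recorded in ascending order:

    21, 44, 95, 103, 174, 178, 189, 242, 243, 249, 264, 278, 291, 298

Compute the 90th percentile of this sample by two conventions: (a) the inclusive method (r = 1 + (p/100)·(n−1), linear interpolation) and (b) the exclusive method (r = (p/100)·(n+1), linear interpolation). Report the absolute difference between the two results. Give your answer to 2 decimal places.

n = 14.
(a) r = 12.7; between ranks 12 (278) and 13 (291): 287.1.
(b) r = 13.5; between ranks 13 (291) and 14 (298): 294.5.
|287.1 − 294.5| = 7.4.

7.40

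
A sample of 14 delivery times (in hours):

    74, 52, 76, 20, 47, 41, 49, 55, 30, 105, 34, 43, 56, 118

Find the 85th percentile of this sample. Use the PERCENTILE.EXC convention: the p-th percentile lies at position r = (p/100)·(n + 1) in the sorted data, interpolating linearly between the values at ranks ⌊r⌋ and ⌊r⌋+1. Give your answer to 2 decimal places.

Sorted: 20, 30, 34, 41, 43, 47, 49, 52, 55, 56, 74, 76, 105, 118.
n = 14.
r = (85/100)·(14 + 1) = 12.75.
Rank 12 is 76 and rank 13 is 105.
Interpolate: 76 + 0.75·(105 − 76) = 76 + 0.75·29 = 97.75.

97.75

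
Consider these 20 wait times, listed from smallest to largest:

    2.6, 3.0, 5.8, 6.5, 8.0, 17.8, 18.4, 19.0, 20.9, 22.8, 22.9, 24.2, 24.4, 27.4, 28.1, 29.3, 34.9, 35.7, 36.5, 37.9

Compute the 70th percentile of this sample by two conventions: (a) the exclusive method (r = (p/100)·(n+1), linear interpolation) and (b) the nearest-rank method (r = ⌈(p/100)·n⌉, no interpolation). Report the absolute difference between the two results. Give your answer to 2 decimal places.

0.49

n = 20.
(a) r = 14.7; between ranks 14 (27.4) and 15 (28.1): 27.89.
(b) the nearest-rank method: rank 14 → 27.4.
|27.89 − 27.4| = 0.49.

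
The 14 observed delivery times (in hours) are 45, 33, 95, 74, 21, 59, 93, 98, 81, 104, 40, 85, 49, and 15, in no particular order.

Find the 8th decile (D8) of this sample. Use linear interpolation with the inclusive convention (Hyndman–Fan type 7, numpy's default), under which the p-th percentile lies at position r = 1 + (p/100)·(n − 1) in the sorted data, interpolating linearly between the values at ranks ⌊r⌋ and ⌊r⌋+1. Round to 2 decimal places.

93.80

Sorted: 15, 21, 33, 40, 45, 49, 59, 74, 81, 85, 93, 95, 98, 104.
n = 14.
r = 1 + (80/100)·(14 − 1) = 1 + 10.4 = 11.4.
Rank 11 is 93 and rank 12 is 95.
Interpolate: 93 + 0.4·(95 − 93) = 93 + 0.4·2 = 93.8.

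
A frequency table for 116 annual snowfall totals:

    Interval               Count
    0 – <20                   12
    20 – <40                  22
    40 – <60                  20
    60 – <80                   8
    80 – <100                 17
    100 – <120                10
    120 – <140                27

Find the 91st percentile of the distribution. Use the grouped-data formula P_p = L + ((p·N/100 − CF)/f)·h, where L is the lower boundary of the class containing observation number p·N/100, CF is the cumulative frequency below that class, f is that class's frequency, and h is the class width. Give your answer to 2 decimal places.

132.27

N = 116; target position k = 91/100 · 116 = 105.56.
Cumulative frequencies: 12, 34, 54, 62, 79, 89, 116.
Observation 105.56 falls in the class 120 – <140.
L = 120, CF = 89, f = 27, h = 20.
P91 = 120 + ((105.56 − 89)/27)·20 = 120 + 12.2667 = 132.267.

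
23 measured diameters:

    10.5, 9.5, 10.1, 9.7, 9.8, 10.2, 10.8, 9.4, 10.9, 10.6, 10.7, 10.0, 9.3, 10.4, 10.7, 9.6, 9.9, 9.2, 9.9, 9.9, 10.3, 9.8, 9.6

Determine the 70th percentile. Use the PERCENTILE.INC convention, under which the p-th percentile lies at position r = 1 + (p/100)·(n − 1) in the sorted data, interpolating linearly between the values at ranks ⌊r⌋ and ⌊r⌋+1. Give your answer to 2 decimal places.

Sorted: 9.2, 9.3, 9.4, 9.5, 9.6, 9.6, 9.7, 9.8, 9.8, 9.9, 9.9, 9.9, 10.0, 10.1, 10.2, 10.3, 10.4, 10.5, 10.6, 10.7, 10.7, 10.8, 10.9.
n = 23.
r = 1 + (70/100)·(23 − 1) = 1 + 15.4 = 16.4.
Rank 16 is 10.3 and rank 17 is 10.4.
Interpolate: 10.3 + 0.4·(10.4 − 10.3) = 10.3 + 0.4·0.1 = 10.34.

10.34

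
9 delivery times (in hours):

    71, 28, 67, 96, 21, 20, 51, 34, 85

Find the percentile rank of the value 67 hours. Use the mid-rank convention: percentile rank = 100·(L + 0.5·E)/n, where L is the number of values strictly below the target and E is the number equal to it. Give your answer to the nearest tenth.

61.1

Sorted: 20, 21, 28, 34, 51, 67, 71, 85, 96.
Count below 67: L = 5; count equal: E = 1; n = 9.
Percentile rank = 100·(5 + 0.5·1)/9 = 100·5.5/9 = 61.11.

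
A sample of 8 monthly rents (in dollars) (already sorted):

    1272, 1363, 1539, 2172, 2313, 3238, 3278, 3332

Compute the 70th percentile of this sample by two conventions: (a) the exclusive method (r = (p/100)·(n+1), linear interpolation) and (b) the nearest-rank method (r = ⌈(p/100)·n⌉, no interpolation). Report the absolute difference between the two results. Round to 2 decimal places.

n = 8.
(a) r = 6.3; between ranks 6 (3238) and 7 (3278): 3250.
(b) the nearest-rank method: rank 6 → 3238.
|3250 − 3238| = 12.

12.00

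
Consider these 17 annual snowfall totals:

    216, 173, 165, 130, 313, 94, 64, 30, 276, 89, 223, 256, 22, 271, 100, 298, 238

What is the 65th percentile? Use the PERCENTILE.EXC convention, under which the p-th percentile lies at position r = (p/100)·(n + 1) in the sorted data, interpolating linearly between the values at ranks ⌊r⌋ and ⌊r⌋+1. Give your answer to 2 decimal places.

Sorted: 22, 30, 64, 89, 94, 100, 130, 165, 173, 216, 223, 238, 256, 271, 276, 298, 313.
n = 17.
r = (65/100)·(17 + 1) = 11.7.
Rank 11 is 223 and rank 12 is 238.
Interpolate: 223 + 0.7·(238 − 223) = 223 + 0.7·15 = 233.5.

233.50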